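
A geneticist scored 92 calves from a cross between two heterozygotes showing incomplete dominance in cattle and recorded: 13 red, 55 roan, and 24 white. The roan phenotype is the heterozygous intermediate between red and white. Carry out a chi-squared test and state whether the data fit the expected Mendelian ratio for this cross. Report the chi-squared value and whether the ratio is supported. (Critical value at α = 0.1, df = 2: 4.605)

6.152; not consistent

With incomplete dominance, a heterozygote × heterozygote cross gives a 1:2:1 phenotypic ratio.
Total ratio parts = 4. Expected numbers out of 92:
  red: 92 × 1/4 = 23
  roan: 92 × 2/4 = 46
  white: 92 × 1/4 = 23
χ² = Σ (O − E)² / E
  red: (13 − 23)² / 23 = 4.3478
  roan: (55 − 46)² / 46 = 1.7609
  white: (24 − 23)² / 23 = 0.0435
χ² = 4.3478 + 1.7609 + 0.0435 = 6.1522 ≈ 6.152
Degrees of freedom = 3 − 1 = 2; critical value at α = 0.1 is 4.605.
Since 6.152 > 4.605, we reject the null hypothesis — the data do not fit the 1:2:1 ratio.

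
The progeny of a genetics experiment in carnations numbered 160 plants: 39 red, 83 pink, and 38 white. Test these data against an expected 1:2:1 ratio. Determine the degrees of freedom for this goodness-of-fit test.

2

A goodness-of-fit test with 3 phenotype classes has df = 3 − 1 = 2.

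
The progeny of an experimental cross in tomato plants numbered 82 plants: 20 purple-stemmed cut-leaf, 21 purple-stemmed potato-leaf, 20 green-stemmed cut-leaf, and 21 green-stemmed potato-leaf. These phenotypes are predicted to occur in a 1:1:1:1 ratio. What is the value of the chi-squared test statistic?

Total ratio parts = 4. Expected numbers out of 82:
  purple-stemmed cut-leaf: 82 × 1/4 = 20.5
  purple-stemmed potato-leaf: 82 × 1/4 = 20.5
  green-stemmed cut-leaf: 82 × 1/4 = 20.5
  green-stemmed potato-leaf: 82 × 1/4 = 20.5
χ² = Σ (O − E)² / E
  purple-stemmed cut-leaf: (20 − 20.5)² / 20.5 = 0.0122
  purple-stemmed potato-leaf: (21 − 20.5)² / 20.5 = 0.0122
  green-stemmed cut-leaf: (20 − 20.5)² / 20.5 = 0.0122
  green-stemmed potato-leaf: (21 − 20.5)² / 20.5 = 0.0122
χ² = 0.0122 + 0.0122 + 0.0122 + 0.0122 = 0.0488 ≈ 0.049

0.049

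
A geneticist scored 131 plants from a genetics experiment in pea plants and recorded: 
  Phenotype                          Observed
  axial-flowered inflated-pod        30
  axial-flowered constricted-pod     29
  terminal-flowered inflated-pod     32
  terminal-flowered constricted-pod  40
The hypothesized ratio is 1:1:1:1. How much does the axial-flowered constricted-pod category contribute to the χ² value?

0.429

The 1:1:1:1 ratio has 4 parts, so with N = 131 the expected counts are:
  axial-flowered inflated-pod: 131 × 1/4 = 32.75
  axial-flowered constricted-pod: 131 × 1/4 = 32.75
  terminal-flowered inflated-pod: 131 × 1/4 = 32.75
  terminal-flowered constricted-pod: 131 × 1/4 = 32.75
Contribution of axial-flowered constricted-pod: (29 − 32.75)² / 32.75 = 0.4294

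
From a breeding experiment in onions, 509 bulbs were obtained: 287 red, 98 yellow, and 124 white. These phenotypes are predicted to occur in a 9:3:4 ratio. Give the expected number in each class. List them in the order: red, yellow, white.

286.3125, 95.4375, 127.25

Under the 9:3:4 hypothesis (Σ ratio = 16, N = 509):
  red: 509 × 9/16 = 286.3125
  yellow: 509 × 3/16 = 95.4375
  white: 509 × 4/16 = 127.25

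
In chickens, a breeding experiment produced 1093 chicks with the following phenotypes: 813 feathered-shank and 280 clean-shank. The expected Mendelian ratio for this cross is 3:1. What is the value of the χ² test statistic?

The 3:1 ratio has 4 parts, so with N = 1093 the expected counts are:
  feathered-shank: 1093 × 3/4 = 819.75
  clean-shank: 1093 × 1/4 = 273.25
χ² = Σ (O − E)² / E
  feathered-shank: (813 − 819.75)² / 819.75 = 0.0556
  clean-shank: (280 − 273.25)² / 273.25 = 0.1667
χ² = 0.0556 + 0.1667 = 0.2223 ≈ 0.222

0.222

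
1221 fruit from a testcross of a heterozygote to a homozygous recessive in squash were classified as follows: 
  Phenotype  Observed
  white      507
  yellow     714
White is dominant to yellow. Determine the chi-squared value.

A testcross of a heterozygote (Aa × aa) gives a 1:1 phenotypic ratio.
The 1:1 ratio has 2 parts, so with N = 1221 the expected counts are:
  white: 1221 × 1/2 = 610.5
  yellow: 1221 × 1/2 = 610.5
χ² = Σ (O − E)² / E
  white: (507 − 610.5)² / 610.5 = 17.5467
  yellow: (714 − 610.5)² / 610.5 = 17.5467
χ² = 17.5467 + 17.5467 = 35.0934 ≈ 35.093

35.093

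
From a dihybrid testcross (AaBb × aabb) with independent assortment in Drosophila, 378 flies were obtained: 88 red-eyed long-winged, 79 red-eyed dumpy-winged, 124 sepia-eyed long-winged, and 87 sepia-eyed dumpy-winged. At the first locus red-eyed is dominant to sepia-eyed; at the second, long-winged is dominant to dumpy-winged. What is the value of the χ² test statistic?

A dihybrid testcross with independent assortment gives a 1:1:1:1 ratio.
Expected counts for N = 378 under a 1:1:1:1 ratio (total parts = 4):
  red-eyed long-winged: 378 × 1/4 = 94.5
  red-eyed dumpy-winged: 378 × 1/4 = 94.5
  sepia-eyed long-winged: 378 × 1/4 = 94.5
  sepia-eyed dumpy-winged: 378 × 1/4 = 94.5
χ² = Σ (O − E)² / E
  red-eyed long-winged: (88 − 94.5)² / 94.5 = 0.4471
  red-eyed dumpy-winged: (79 − 94.5)² / 94.5 = 2.5423
  sepia-eyed long-winged: (124 − 94.5)² / 94.5 = 9.2090
  sepia-eyed dumpy-winged: (87 − 94.5)² / 94.5 = 0.5952
χ² = 0.4471 + 2.5423 + 9.2090 + 0.5952 = 12.7936 ≈ 12.794

12.794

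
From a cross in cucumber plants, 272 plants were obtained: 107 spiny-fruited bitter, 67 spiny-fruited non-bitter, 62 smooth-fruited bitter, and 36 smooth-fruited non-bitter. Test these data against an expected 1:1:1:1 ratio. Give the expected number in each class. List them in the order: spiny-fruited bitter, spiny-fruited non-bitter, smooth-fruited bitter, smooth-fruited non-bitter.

Expected counts for N = 272 under a 1:1:1:1 ratio (total parts = 4):
  spiny-fruited bitter: 272 × 1/4 = 68
  spiny-fruited non-bitter: 272 × 1/4 = 68
  smooth-fruited bitter: 272 × 1/4 = 68
  smooth-fruited non-bitter: 272 × 1/4 = 68

68, 68, 68, 68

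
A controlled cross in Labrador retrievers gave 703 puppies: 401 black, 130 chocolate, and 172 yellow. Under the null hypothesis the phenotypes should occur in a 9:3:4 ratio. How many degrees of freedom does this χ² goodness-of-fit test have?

2

A goodness-of-fit test with 3 phenotype classes has df = 3 − 1 = 2.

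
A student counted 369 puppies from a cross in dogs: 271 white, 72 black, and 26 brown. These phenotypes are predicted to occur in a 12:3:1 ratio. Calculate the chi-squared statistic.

0.608

Total ratio parts = 16. Expected numbers out of 369:
  white: 369 × 12/16 = 276.75
  black: 369 × 3/16 = 69.1875
  brown: 369 × 1/16 = 23.0625
χ² = Σ (O − E)² / E
  white: (271 − 276.75)² / 276.75 = 0.1195
  black: (72 − 69.1875)² / 69.1875 = 0.1143
  brown: (26 − 23.0625)² / 23.0625 = 0.3742
χ² = 0.1195 + 0.1143 + 0.3742 = 0.608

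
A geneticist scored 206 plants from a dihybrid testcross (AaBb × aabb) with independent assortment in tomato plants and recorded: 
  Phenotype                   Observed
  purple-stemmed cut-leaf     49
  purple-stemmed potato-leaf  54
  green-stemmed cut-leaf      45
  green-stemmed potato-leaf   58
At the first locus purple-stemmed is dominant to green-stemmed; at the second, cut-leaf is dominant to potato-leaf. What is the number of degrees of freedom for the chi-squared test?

3

A dihybrid testcross with independent assortment gives a 1:1:1:1 ratio.
A goodness-of-fit test with 4 phenotype classes has df = 4 − 1 = 3.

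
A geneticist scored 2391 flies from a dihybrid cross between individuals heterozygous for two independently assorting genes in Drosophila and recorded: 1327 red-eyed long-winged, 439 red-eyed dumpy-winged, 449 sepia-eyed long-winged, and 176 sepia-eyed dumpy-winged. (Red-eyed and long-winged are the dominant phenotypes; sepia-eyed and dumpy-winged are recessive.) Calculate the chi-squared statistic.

5.155

A dihybrid F₂ with independent assortment and complete dominance at both loci gives a 9:3:3:1 phenotypic ratio.
The 9:3:3:1 ratio has 16 parts, so with N = 2391 the expected counts are:
  red-eyed long-winged: 2391 × 9/16 = 1344.9375
  red-eyed dumpy-winged: 2391 × 3/16 = 448.3125
  sepia-eyed long-winged: 2391 × 3/16 = 448.3125
  sepia-eyed dumpy-winged: 2391 × 1/16 = 149.4375
χ² = Σ (O − E)² / E
  red-eyed long-winged: (1327 − 1344.9375)² / 1344.9375 = 0.2392
  red-eyed dumpy-winged: (439 − 448.3125)² / 448.3125 = 0.1934
  sepia-eyed long-winged: (449 − 448.3125)² / 448.3125 = 0.0011
  sepia-eyed dumpy-winged: (176 − 149.4375)² / 149.4375 = 4.7215
χ² = 0.2392 + 0.1934 + 0.0011 + 4.7215 = 5.1552 ≈ 5.155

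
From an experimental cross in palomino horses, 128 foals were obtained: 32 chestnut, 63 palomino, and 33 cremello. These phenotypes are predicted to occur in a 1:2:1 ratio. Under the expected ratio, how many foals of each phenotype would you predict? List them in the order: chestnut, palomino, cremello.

32, 64, 32

The 1:2:1 ratio has 4 parts, so with N = 128 the expected counts are:
  chestnut: 128 × 1/4 = 32
  palomino: 128 × 2/4 = 64
  cremello: 128 × 1/4 = 32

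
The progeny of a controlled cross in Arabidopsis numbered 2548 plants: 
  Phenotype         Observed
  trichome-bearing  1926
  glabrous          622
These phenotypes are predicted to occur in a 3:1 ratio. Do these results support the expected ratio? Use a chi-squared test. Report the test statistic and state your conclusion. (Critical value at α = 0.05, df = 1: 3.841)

Total ratio parts = 4. Expected numbers out of 2548:
  trichome-bearing: 2548 × 3/4 = 1911
  glabrous: 2548 × 1/4 = 637
χ² = Σ (O − E)² / E
  trichome-bearing: (1926 − 1911)² / 1911 = 0.1177
  glabrous: (622 − 637)² / 637 = 0.3532
χ² = 0.1177 + 0.3532 = 0.4709 ≈ 0.471
Degrees of freedom = 2 − 1 = 1; critical value at α = 0.05 is 3.841.
Since 0.471 < 3.841, we fail to reject the null hypothesis — the data are consistent with the 3:1 ratio.

0.471; consistent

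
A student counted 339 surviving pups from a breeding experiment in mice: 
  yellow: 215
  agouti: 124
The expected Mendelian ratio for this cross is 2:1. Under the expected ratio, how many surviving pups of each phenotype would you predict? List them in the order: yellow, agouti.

226, 113

Under the 2:1 hypothesis (Σ ratio = 3, N = 339):
  yellow: 339 × 2/3 = 226
  agouti: 339 × 1/3 = 113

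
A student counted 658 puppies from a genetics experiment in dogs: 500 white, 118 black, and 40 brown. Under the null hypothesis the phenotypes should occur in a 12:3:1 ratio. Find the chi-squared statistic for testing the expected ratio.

0.351

Total ratio parts = 16. Expected numbers out of 658:
  white: 658 × 12/16 = 493.5
  black: 658 × 3/16 = 123.375
  brown: 658 × 1/16 = 41.125
χ² = Σ (O − E)² / E
  white: (500 − 493.5)² / 493.5 = 0.0856
  black: (118 − 123.375)² / 123.375 = 0.2342
  brown: (40 − 41.125)² / 41.125 = 0.0308
χ² = 0.0856 + 0.2342 + 0.0308 = 0.3506 ≈ 0.351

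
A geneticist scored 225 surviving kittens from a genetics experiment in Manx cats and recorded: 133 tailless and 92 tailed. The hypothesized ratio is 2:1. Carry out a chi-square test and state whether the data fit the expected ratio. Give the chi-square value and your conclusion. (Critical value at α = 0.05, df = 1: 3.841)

5.780; not consistent

Total ratio parts = 3. Expected numbers out of 225:
  tailless: 225 × 2/3 = 150
  tailed: 225 × 1/3 = 75
χ² = Σ (O − E)² / E
  tailless: (133 − 150)² / 150 = 1.9267
  tailed: (92 − 75)² / 75 = 3.8533
χ² = 1.9267 + 3.8533 = 5.780
Degrees of freedom = 2 − 1 = 1; critical value at α = 0.05 is 3.841.
Since 5.780 > 3.841, we reject the null hypothesis — the data do not fit the 2:1 ratio.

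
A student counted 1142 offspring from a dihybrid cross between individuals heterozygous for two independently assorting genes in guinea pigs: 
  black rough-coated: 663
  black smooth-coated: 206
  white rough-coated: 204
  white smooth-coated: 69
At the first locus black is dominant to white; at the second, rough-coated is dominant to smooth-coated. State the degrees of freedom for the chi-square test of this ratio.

3

A dihybrid F₂ with independent assortment and complete dominance at both loci gives a 9:3:3:1 phenotypic ratio.
A goodness-of-fit test with 4 phenotype classes has df = 4 − 1 = 3.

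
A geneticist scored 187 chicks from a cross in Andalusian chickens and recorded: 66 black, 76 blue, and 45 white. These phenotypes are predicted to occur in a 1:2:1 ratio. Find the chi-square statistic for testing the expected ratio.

Under the 1:2:1 hypothesis (Σ ratio = 4, N = 187):
  black: 187 × 1/4 = 46.75
  blue: 187 × 2/4 = 93.5
  white: 187 × 1/4 = 46.75
χ² = Σ (O − E)² / E
  black: (66 − 46.75)² / 46.75 = 7.9265
  blue: (76 − 93.5)² / 93.5 = 3.2754
  white: (45 − 46.75)² / 46.75 = 0.0655
χ² = 7.9265 + 3.2754 + 0.0655 = 11.2674 ≈ 11.267

11.267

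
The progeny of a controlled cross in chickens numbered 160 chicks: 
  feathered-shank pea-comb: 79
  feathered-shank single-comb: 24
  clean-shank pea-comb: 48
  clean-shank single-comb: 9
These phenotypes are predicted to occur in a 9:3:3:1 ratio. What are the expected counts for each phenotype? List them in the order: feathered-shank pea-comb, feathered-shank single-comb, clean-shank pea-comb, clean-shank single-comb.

90, 30, 30, 10

Under the 9:3:3:1 hypothesis (Σ ratio = 16, N = 160):
  feathered-shank pea-comb: 160 × 9/16 = 90
  feathered-shank single-comb: 160 × 3/16 = 30
  clean-shank pea-comb: 160 × 3/16 = 30
  clean-shank single-comb: 160 × 1/16 = 10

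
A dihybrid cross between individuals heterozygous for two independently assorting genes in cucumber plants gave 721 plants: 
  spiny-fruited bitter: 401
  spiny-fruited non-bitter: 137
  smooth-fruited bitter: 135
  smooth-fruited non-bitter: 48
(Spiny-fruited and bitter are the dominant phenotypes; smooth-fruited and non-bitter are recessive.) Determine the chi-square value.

A dihybrid F₂ with independent assortment and complete dominance at both loci gives a 9:3:3:1 phenotypic ratio.
Under the 9:3:3:1 hypothesis (Σ ratio = 16, N = 721):
  spiny-fruited bitter: 721 × 9/16 = 405.5625
  spiny-fruited non-bitter: 721 × 3/16 = 135.1875
  smooth-fruited bitter: 721 × 3/16 = 135.1875
  smooth-fruited non-bitter: 721 × 1/16 = 45.0625
χ² = Σ (O − E)² / E
  spiny-fruited bitter: (401 − 405.5625)² / 405.5625 = 0.0513
  spiny-fruited non-bitter: (137 − 135.1875)² / 135.1875 = 0.0243
  smooth-fruited bitter: (135 − 135.1875)² / 135.1875 = 0.0003
  smooth-fruited non-bitter: (48 − 45.0625)² / 45.0625 = 0.1915
χ² = 0.0513 + 0.0243 + 0.0003 + 0.1915 = 0.2674 ≈ 0.267

0.267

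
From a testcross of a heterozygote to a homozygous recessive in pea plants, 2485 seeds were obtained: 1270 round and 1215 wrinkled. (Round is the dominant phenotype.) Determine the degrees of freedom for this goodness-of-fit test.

1

A testcross of a heterozygote (Aa × aa) gives a 1:1 phenotypic ratio.
A goodness-of-fit test with 2 phenotype classes has df = 2 − 1 = 1.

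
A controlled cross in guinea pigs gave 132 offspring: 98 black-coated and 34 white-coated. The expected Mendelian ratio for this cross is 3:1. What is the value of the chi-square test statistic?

0.040

The 3:1 ratio has 4 parts, so with N = 132 the expected counts are:
  black-coated: 132 × 3/4 = 99
  white-coated: 132 × 1/4 = 33
χ² = Σ (O − E)² / E
  black-coated: (98 − 99)² / 99 = 0.0101
  white-coated: (34 − 33)² / 33 = 0.0303
χ² = 0.0101 + 0.0303 = 0.0404 ≈ 0.040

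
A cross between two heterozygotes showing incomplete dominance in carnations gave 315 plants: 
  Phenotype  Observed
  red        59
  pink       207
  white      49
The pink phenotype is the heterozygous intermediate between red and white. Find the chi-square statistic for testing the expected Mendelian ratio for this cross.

31.749

With incomplete dominance, a heterozygote × heterozygote cross gives a 1:2:1 phenotypic ratio.
Expected counts for N = 315 under a 1:2:1 ratio (total parts = 4):
  red: 315 × 1/4 = 78.75
  pink: 315 × 2/4 = 157.5
  white: 315 × 1/4 = 78.75
χ² = Σ (O − E)² / E
  red: (59 − 78.75)² / 78.75 = 4.9532
  pink: (207 − 157.5)² / 157.5 = 15.5571
  white: (49 − 78.75)² / 78.75 = 11.2389
χ² = 4.9532 + 15.5571 + 11.2389 = 31.7492 ≈ 31.749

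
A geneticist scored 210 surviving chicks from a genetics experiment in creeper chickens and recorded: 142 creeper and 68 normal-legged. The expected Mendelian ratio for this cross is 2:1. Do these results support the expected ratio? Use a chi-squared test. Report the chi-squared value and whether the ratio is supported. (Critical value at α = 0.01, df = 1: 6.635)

Expected counts for N = 210 under a 2:1 ratio (total parts = 3):
  creeper: 210 × 2/3 = 140
  normal-legged: 210 × 1/3 = 70
χ² = Σ (O − E)² / E
  creeper: (142 − 140)² / 140 = 0.0286
  normal-legged: (68 − 70)² / 70 = 0.0571
χ² = 0.0286 + 0.0571 = 0.0857 ≈ 0.086
Degrees of freedom = 2 − 1 = 1; critical value at α = 0.01 is 6.635.
Since 0.086 < 6.635, we fail to reject the null hypothesis — the data are consistent with the 2:1 ratio.

0.086; consistent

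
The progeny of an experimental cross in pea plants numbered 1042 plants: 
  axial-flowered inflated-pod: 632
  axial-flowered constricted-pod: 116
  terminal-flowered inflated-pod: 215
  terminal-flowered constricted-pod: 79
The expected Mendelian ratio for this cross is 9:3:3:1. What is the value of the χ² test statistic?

40.766

Total ratio parts = 16. Expected numbers out of 1042:
  axial-flowered inflated-pod: 1042 × 9/16 = 586.125
  axial-flowered constricted-pod: 1042 × 3/16 = 195.375
  terminal-flowered inflated-pod: 1042 × 3/16 = 195.375
  terminal-flowered constricted-pod: 1042 × 1/16 = 65.125
χ² = Σ (O − E)² / E
  axial-flowered inflated-pod: (632 − 586.125)² / 586.125 = 3.5906
  axial-flowered constricted-pod: (116 − 195.375)² / 195.375 = 32.2477
  terminal-flowered inflated-pod: (215 − 195.375)² / 195.375 = 1.9713
  terminal-flowered constricted-pod: (79 − 65.125)² / 65.125 = 2.9561
χ² = 3.5906 + 32.2477 + 1.9713 + 2.9561 = 40.7657 ≈ 40.766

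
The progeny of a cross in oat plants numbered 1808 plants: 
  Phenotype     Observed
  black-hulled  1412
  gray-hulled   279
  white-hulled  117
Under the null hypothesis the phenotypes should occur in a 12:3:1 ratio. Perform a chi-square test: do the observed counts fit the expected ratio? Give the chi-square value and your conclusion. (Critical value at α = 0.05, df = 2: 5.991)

13.074; not consistent

Under the 12:3:1 hypothesis (Σ ratio = 16, N = 1808):
  black-hulled: 1808 × 12/16 = 1356
  gray-hulled: 1808 × 3/16 = 339
  white-hulled: 1808 × 1/16 = 113
χ² = Σ (O − E)² / E
  black-hulled: (1412 − 1356)² / 1356 = 2.3127
  gray-hulled: (279 − 339)² / 339 = 10.6195
  white-hulled: (117 − 113)² / 113 = 0.1416
χ² = 2.3127 + 10.6195 + 0.1416 = 13.0738 ≈ 13.074
Degrees of freedom = 3 − 1 = 2; critical value at α = 0.05 is 5.991.
Since 13.074 > 5.991, we reject the null hypothesis — the data do not fit the 12:3:1 ratio.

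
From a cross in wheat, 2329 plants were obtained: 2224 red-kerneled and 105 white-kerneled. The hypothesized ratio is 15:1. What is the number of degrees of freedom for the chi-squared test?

1

A goodness-of-fit test with 2 phenotype classes has df = 2 − 1 = 1.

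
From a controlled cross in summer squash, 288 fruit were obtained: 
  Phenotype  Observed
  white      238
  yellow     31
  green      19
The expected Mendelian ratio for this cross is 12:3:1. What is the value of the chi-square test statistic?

12.093

Under the 12:3:1 hypothesis (Σ ratio = 16, N = 288):
  white: 288 × 12/16 = 216
  yellow: 288 × 3/16 = 54
  green: 288 × 1/16 = 18
χ² = Σ (O − E)² / E
  white: (238 − 216)² / 216 = 2.2407
  yellow: (31 − 54)² / 54 = 9.7963
  green: (19 − 18)² / 18 = 0.0556
χ² = 2.2407 + 9.7963 + 0.0556 = 12.0926 ≈ 12.093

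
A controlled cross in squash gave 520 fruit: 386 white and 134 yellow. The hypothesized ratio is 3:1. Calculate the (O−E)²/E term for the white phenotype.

0.041

Under the 3:1 hypothesis (Σ ratio = 4, N = 520):
  white: 520 × 3/4 = 390
  yellow: 520 × 1/4 = 130
Contribution of white: (386 − 390)² / 390 = 0.0410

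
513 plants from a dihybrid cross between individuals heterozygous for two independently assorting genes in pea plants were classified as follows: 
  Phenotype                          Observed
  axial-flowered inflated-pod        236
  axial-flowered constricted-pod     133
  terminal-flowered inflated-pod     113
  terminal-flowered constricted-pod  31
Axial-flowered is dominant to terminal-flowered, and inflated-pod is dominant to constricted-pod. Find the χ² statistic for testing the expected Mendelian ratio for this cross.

26.637

A dihybrid F₂ with independent assortment and complete dominance at both loci gives a 9:3:3:1 phenotypic ratio.
Expected counts for N = 513 under a 9:3:3:1 ratio (total parts = 16):
  axial-flowered inflated-pod: 513 × 9/16 = 288.5625
  axial-flowered constricted-pod: 513 × 3/16 = 96.1875
  terminal-flowered inflated-pod: 513 × 3/16 = 96.1875
  terminal-flowered constricted-pod: 513 × 1/16 = 32.0625
χ² = Σ (O − E)² / E
  axial-flowered inflated-pod: (236 − 288.5625)² / 288.5625 = 9.5744
  axial-flowered constricted-pod: (133 − 96.1875)² / 96.1875 = 14.0887
  terminal-flowered inflated-pod: (113 − 96.1875)² / 96.1875 = 2.9386
  terminal-flowered constricted-pod: (31 − 32.0625)² / 32.0625 = 0.0352
χ² = 9.5744 + 14.0887 + 2.9386 + 0.0352 = 26.6369 ≈ 26.637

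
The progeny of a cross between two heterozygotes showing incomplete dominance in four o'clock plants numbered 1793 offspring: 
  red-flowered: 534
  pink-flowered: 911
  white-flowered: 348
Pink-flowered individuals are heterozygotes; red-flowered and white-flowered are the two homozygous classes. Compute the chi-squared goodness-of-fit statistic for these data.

39.059

With incomplete dominance, a heterozygote × heterozygote cross gives a 1:2:1 phenotypic ratio.
Total ratio parts = 4. Expected numbers out of 1793:
  red-flowered: 1793 × 1/4 = 448.25
  pink-flowered: 1793 × 2/4 = 896.5
  white-flowered: 1793 × 1/4 = 448.25
χ² = Σ (O − E)² / E
  red-flowered: (534 − 448.25)² / 448.25 = 16.4039
  pink-flowered: (911 − 896.5)² / 896.5 = 0.2345
  white-flowered: (348 − 448.25)² / 448.25 = 22.4207
χ² = 16.4039 + 0.2345 + 22.4207 = 39.0591 ≈ 39.059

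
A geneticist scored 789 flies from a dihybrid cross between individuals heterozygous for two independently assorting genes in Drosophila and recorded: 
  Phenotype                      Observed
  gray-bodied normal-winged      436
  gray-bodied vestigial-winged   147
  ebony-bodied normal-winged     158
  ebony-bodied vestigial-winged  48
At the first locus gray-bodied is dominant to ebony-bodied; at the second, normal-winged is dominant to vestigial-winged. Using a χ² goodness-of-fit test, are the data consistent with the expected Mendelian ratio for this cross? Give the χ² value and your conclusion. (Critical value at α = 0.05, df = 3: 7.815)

0.863; consistent

A dihybrid F₂ with independent assortment and complete dominance at both loci gives a 9:3:3:1 phenotypic ratio.
Under the 9:3:3:1 hypothesis (Σ ratio = 16, N = 789):
  gray-bodied normal-winged: 789 × 9/16 = 443.8125
  gray-bodied vestigial-winged: 789 × 3/16 = 147.9375
  ebony-bodied normal-winged: 789 × 3/16 = 147.9375
  ebony-bodied vestigial-winged: 789 × 1/16 = 49.3125
χ² = Σ (O − E)² / E
  gray-bodied normal-winged: (436 − 443.8125)² / 443.8125 = 0.1375
  gray-bodied vestigial-winged: (147 − 147.9375)² / 147.9375 = 0.0059
  ebony-bodied normal-winged: (158 − 147.9375)² / 147.9375 = 0.6844
  ebony-bodied vestigial-winged: (48 − 49.3125)² / 49.3125 = 0.0349
χ² = 0.1375 + 0.0059 + 0.6844 + 0.0349 = 0.8627 ≈ 0.863
Degrees of freedom = 4 − 1 = 3; critical value at α = 0.05 is 7.815.
Since 0.863 < 7.815, we fail to reject the null hypothesis — the data are consistent with the 9:3:3:1 ratio.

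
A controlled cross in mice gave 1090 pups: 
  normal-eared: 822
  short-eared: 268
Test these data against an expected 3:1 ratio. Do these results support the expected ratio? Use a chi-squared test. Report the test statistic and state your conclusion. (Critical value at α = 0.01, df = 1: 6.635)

The 3:1 ratio has 4 parts, so with N = 1090 the expected counts are:
  normal-eared: 1090 × 3/4 = 817.5
  short-eared: 1090 × 1/4 = 272.5
χ² = Σ (O − E)² / E
  normal-eared: (822 − 817.5)² / 817.5 = 0.0248
  short-eared: (268 − 272.5)² / 272.5 = 0.0743
χ² = 0.0248 + 0.0743 = 0.0991 ≈ 0.099
Degrees of freedom = 2 − 1 = 1; critical value at α = 0.01 is 6.635.
Since 0.099 < 6.635, we fail to reject the null hypothesis — the data are consistent with the 3:1 ratio.

0.099; consistent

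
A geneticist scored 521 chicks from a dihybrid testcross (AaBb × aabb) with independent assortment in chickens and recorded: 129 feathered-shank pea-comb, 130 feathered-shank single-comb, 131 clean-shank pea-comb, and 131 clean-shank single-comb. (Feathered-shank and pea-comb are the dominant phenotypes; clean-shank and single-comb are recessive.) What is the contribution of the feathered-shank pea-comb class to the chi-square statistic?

A dihybrid testcross with independent assortment gives a 1:1:1:1 ratio.
The 1:1:1:1 ratio has 4 parts, so with N = 521 the expected counts are:
  feathered-shank pea-comb: 521 × 1/4 = 130.25
  feathered-shank single-comb: 521 × 1/4 = 130.25
  clean-shank pea-comb: 521 × 1/4 = 130.25
  clean-shank single-comb: 521 × 1/4 = 130.25
Contribution of feathered-shank pea-comb: (129 − 130.25)² / 130.25 = 0.0120

0.012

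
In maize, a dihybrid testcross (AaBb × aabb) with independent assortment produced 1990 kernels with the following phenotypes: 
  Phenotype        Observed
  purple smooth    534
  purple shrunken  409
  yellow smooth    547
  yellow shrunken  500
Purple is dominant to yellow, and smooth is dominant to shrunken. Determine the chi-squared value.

23.359

A dihybrid testcross with independent assortment gives a 1:1:1:1 ratio.
Under the 1:1:1:1 hypothesis (Σ ratio = 4, N = 1990):
  purple smooth: 1990 × 1/4 = 497.5
  purple shrunken: 1990 × 1/4 = 497.5
  yellow smooth: 1990 × 1/4 = 497.5
  yellow shrunken: 1990 × 1/4 = 497.5
χ² = Σ (O − E)² / E
  purple smooth: (534 − 497.5)² / 497.5 = 2.6779
  purple shrunken: (409 − 497.5)² / 497.5 = 15.7432
  yellow smooth: (547 − 497.5)² / 497.5 = 4.9251
  yellow shrunken: (500 − 497.5)² / 497.5 = 0.0126
χ² = 2.6779 + 15.7432 + 4.9251 + 0.0126 = 23.3588 ≈ 23.359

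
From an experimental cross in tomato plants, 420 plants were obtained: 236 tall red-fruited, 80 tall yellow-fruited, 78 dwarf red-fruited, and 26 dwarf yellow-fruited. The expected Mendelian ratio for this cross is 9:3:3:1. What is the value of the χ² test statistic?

0.030

The 9:3:3:1 ratio has 16 parts, so with N = 420 the expected counts are:
  tall red-fruited: 420 × 9/16 = 236.25
  tall yellow-fruited: 420 × 3/16 = 78.75
  dwarf red-fruited: 420 × 3/16 = 78.75
  dwarf yellow-fruited: 420 × 1/16 = 26.25
χ² = Σ (O − E)² / E
  tall red-fruited: (236 − 236.25)² / 236.25 = 0.0003
  tall yellow-fruited: (80 − 78.75)² / 78.75 = 0.0198
  dwarf red-fruited: (78 − 78.75)² / 78.75 = 0.0071
  dwarf yellow-fruited: (26 − 26.25)² / 26.25 = 0.0024
χ² = 0.0003 + 0.0198 + 0.0071 + 0.0024 = 0.0296 ≈ 0.030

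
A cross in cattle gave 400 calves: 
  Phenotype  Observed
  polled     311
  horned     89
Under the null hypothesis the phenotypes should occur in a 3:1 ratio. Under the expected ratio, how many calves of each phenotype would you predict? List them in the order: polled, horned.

300, 100

Expected counts for N = 400 under a 3:1 ratio (total parts = 4):
  polled: 400 × 3/4 = 300
  horned: 400 × 1/4 = 100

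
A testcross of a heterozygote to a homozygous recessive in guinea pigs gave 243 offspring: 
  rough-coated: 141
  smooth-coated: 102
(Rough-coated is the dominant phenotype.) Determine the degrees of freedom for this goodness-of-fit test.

1

A testcross of a heterozygote (Aa × aa) gives a 1:1 phenotypic ratio.
A goodness-of-fit test with 2 phenotype classes has df = 2 − 1 = 1.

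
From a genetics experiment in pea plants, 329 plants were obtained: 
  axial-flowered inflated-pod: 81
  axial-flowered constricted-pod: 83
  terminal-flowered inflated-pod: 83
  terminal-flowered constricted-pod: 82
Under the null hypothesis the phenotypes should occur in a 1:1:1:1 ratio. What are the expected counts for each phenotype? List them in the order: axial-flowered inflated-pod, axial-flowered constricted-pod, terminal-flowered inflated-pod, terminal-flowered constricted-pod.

82.25, 82.25, 82.25, 82.25

The 1:1:1:1 ratio has 4 parts, so with N = 329 the expected counts are:
  axial-flowered inflated-pod: 329 × 1/4 = 82.25
  axial-flowered constricted-pod: 329 × 1/4 = 82.25
  terminal-flowered inflated-pod: 329 × 1/4 = 82.25
  terminal-flowered constricted-pod: 329 × 1/4 = 82.25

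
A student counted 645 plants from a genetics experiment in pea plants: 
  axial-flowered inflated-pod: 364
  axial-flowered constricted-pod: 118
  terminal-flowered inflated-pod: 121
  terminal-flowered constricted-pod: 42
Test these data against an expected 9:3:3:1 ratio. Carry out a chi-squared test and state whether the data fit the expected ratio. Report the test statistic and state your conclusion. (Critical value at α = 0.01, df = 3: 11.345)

Under the 9:3:3:1 hypothesis (Σ ratio = 16, N = 645):
  axial-flowered inflated-pod: 645 × 9/16 = 362.8125
  axial-flowered constricted-pod: 645 × 3/16 = 120.9375
  terminal-flowered inflated-pod: 645 × 3/16 = 120.9375
  terminal-flowered constricted-pod: 645 × 1/16 = 40.3125
χ² = Σ (O − E)² / E
  axial-flowered inflated-pod: (364 − 362.8125)² / 362.8125 = 0.0039
  axial-flowered constricted-pod: (118 − 120.9375)² / 120.9375 = 0.0714
  terminal-flowered inflated-pod: (121 − 120.9375)² / 120.9375 = 0.0000
  terminal-flowered constricted-pod: (42 − 40.3125)² / 40.3125 = 0.0706
χ² = 0.0039 + 0.0714 + 0.0000 + 0.0706 = 0.1459 ≈ 0.146
Degrees of freedom = 4 − 1 = 3; critical value at α = 0.01 is 11.345.
Since 0.146 < 11.345, we fail to reject the null hypothesis — the data are consistent with the 9:3:3:1 ratio.

0.146; consistent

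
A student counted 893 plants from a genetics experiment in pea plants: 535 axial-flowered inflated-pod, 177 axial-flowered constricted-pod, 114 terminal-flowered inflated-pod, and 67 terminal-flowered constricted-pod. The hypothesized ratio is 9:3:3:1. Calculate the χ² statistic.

21.970

Expected counts for N = 893 under a 9:3:3:1 ratio (total parts = 16):
  axial-flowered inflated-pod: 893 × 9/16 = 502.3125
  axial-flowered constricted-pod: 893 × 3/16 = 167.4375
  terminal-flowered inflated-pod: 893 × 3/16 = 167.4375
  terminal-flowered constricted-pod: 893 × 1/16 = 55.8125
χ² = Σ (O − E)² / E
  axial-flowered inflated-pod: (535 − 502.3125)² / 502.3125 = 2.1271
  axial-flowered constricted-pod: (177 − 167.4375)² / 167.4375 = 0.5461
  terminal-flowered inflated-pod: (114 − 167.4375)² / 167.4375 = 17.0545
  terminal-flowered constricted-pod: (67 − 55.8125)² / 55.8125 = 2.2425
χ² = 2.1271 + 0.5461 + 17.0545 + 2.2425 = 21.9702 ≈ 21.970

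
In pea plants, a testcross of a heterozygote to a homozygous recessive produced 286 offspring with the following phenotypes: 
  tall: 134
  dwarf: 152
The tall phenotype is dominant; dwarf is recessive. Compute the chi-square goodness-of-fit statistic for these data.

1.133

A testcross of a heterozygote (Aa × aa) gives a 1:1 phenotypic ratio.
Under the 1:1 hypothesis (Σ ratio = 2, N = 286):
  tall: 286 × 1/2 = 143
  dwarf: 286 × 1/2 = 143
χ² = Σ (O − E)² / E
  tall: (134 − 143)² / 143 = 0.5664
  dwarf: (152 − 143)² / 143 = 0.5664
χ² = 0.5664 + 0.5664 = 1.1328 ≈ 1.133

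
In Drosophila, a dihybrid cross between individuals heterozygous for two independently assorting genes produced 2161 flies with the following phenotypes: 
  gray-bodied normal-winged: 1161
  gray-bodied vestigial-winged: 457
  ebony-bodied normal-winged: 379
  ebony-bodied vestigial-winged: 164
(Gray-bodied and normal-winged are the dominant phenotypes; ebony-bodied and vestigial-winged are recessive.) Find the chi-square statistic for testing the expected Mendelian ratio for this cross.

16.967

A dihybrid F₂ with independent assortment and complete dominance at both loci gives a 9:3:3:1 phenotypic ratio.
Expected counts for N = 2161 under a 9:3:3:1 ratio (total parts = 16):
  gray-bodied normal-winged: 2161 × 9/16 = 1215.5625
  gray-bodied vestigial-winged: 2161 × 3/16 = 405.1875
  ebony-bodied normal-winged: 2161 × 3/16 = 405.1875
  ebony-bodied vestigial-winged: 2161 × 1/16 = 135.0625
χ² = Σ (O − E)² / E
  gray-bodied normal-winged: (1161 − 1215.5625)² / 1215.5625 = 2.4491
  gray-bodied vestigial-winged: (457 − 405.1875)² / 405.1875 = 6.6254
  ebony-bodied normal-winged: (379 − 405.1875)² / 405.1875 = 1.6925
  ebony-bodied vestigial-winged: (164 − 135.0625)² / 135.0625 = 6.1999
χ² = 2.4491 + 6.6254 + 1.6925 + 6.1999 = 16.9669 ≈ 16.967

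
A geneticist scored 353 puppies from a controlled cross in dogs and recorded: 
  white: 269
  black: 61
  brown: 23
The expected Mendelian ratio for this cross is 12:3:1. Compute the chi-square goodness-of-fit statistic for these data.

Under the 12:3:1 hypothesis (Σ ratio = 16, N = 353):
  white: 353 × 12/16 = 264.75
  black: 353 × 3/16 = 66.1875
  brown: 353 × 1/16 = 22.0625
χ² = Σ (O − E)² / E
  white: (269 − 264.75)² / 264.75 = 0.0682
  black: (61 − 66.1875)² / 66.1875 = 0.4066
  brown: (23 − 22.0625)² / 22.0625 = 0.0398
χ² = 0.0682 + 0.4066 + 0.0398 = 0.5146 ≈ 0.515

0.515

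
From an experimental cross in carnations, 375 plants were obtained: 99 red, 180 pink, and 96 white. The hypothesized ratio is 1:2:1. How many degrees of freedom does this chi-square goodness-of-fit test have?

A goodness-of-fit test with 3 phenotype classes has df = 3 − 1 = 2.

2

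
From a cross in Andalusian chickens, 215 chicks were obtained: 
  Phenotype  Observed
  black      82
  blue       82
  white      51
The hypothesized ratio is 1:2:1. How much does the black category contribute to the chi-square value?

Under the 1:2:1 hypothesis (Σ ratio = 4, N = 215):
  black: 215 × 1/4 = 53.75
  blue: 215 × 2/4 = 107.5
  white: 215 × 1/4 = 53.75
Contribution of black: (82 − 53.75)² / 53.75 = 14.8477

14.848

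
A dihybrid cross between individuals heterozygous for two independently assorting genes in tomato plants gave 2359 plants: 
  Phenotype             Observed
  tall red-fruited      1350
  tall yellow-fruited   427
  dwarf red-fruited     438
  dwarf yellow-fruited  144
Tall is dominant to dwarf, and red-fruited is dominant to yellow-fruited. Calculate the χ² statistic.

1.053

A dihybrid F₂ with independent assortment and complete dominance at both loci gives a 9:3:3:1 phenotypic ratio.
Under the 9:3:3:1 hypothesis (Σ ratio = 16, N = 2359):
  tall red-fruited: 2359 × 9/16 = 1326.9375
  tall yellow-fruited: 2359 × 3/16 = 442.3125
  dwarf red-fruited: 2359 × 3/16 = 442.3125
  dwarf yellow-fruited: 2359 × 1/16 = 147.4375
χ² = Σ (O − E)² / E
  tall red-fruited: (1350 − 1326.9375)² / 1326.9375 = 0.4008
  tall yellow-fruited: (427 − 442.3125)² / 442.3125 = 0.5301
  dwarf red-fruited: (438 − 442.3125)² / 442.3125 = 0.0420
  dwarf yellow-fruited: (144 − 147.4375)² / 147.4375 = 0.0801
χ² = 0.4008 + 0.5301 + 0.0420 + 0.0801 = 1.053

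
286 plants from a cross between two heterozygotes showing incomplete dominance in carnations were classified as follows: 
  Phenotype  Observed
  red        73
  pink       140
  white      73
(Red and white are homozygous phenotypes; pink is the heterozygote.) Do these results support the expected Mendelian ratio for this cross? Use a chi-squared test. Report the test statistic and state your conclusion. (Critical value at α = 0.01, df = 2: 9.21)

0.126; consistent

With incomplete dominance, a heterozygote × heterozygote cross gives a 1:2:1 phenotypic ratio.
The 1:2:1 ratio has 4 parts, so with N = 286 the expected counts are:
  red: 286 × 1/4 = 71.5
  pink: 286 × 2/4 = 143
  white: 286 × 1/4 = 71.5
χ² = Σ (O − E)² / E
  red: (73 − 71.5)² / 71.5 = 0.0315
  pink: (140 − 143)² / 143 = 0.0629
  white: (73 − 71.5)² / 71.5 = 0.0315
χ² = 0.0315 + 0.0629 + 0.0315 = 0.1259 ≈ 0.126
Degrees of freedom = 3 − 1 = 2; critical value at α = 0.01 is 9.21.
Since 0.126 < 9.21, we fail to reject the null hypothesis — the data are consistent with the 1:2:1 ratio.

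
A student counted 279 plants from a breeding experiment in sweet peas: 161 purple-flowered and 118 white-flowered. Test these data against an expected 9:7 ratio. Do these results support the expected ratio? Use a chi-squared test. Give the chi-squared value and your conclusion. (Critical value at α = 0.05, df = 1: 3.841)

0.240; consistent

Under the 9:7 hypothesis (Σ ratio = 16, N = 279):
  purple-flowered: 279 × 9/16 = 156.9375
  white-flowered: 279 × 7/16 = 122.0625
χ² = Σ (O − E)² / E
  purple-flowered: (161 − 156.9375)² / 156.9375 = 0.1052
  white-flowered: (118 − 122.0625)² / 122.0625 = 0.1352
χ² = 0.1052 + 0.1352 = 0.2404 ≈ 0.240
Degrees of freedom = 2 − 1 = 1; critical value at α = 0.05 is 3.841.
Since 0.240 < 3.841, we fail to reject the null hypothesis — the data are consistent with the 9:7 ratio.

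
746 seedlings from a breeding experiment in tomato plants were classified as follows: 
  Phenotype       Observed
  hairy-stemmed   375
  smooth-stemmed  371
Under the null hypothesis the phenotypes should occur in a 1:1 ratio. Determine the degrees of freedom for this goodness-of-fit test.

A goodness-of-fit test with 2 phenotype classes has df = 2 − 1 = 1.

1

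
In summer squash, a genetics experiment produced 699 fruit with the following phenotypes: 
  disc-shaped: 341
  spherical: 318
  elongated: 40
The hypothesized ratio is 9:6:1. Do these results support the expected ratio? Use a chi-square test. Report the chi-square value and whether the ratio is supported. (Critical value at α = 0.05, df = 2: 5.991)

Under the 9:6:1 hypothesis (Σ ratio = 16, N = 699):
  disc-shaped: 699 × 9/16 = 393.1875
  spherical: 699 × 6/16 = 262.125
  elongated: 699 × 1/16 = 43.6875
χ² = Σ (O − E)² / E
  disc-shaped: (341 − 393.1875)² / 393.1875 = 6.9268
  spherical: (318 − 262.125)² / 262.125 = 11.9104
  elongated: (40 − 43.6875)² / 43.6875 = 0.3112
χ² = 6.9268 + 11.9104 + 0.3112 = 19.1484 ≈ 19.148
Degrees of freedom = 3 − 1 = 2; critical value at α = 0.05 is 5.991.
Since 19.148 > 5.991, we reject the null hypothesis — the data do not fit the 9:6:1 ratio.

19.148; not consistent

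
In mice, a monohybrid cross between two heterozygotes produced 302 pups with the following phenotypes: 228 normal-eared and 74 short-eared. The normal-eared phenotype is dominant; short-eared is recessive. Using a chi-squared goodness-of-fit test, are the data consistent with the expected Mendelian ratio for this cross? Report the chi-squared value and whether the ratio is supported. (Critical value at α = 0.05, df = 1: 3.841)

0.040; consistent

For a monohybrid cross between heterozygotes with complete dominance, the expected phenotypic ratio is 3:1.
Under the 3:1 hypothesis (Σ ratio = 4, N = 302):
  normal-eared: 302 × 3/4 = 226.5
  short-eared: 302 × 1/4 = 75.5
χ² = Σ (O − E)² / E
  normal-eared: (228 − 226.5)² / 226.5 = 0.0099
  short-eared: (74 − 75.5)² / 75.5 = 0.0298
χ² = 0.0099 + 0.0298 = 0.0397 ≈ 0.040
Degrees of freedom = 2 − 1 = 1; critical value at α = 0.05 is 3.841.
Since 0.040 < 3.841, we fail to reject the null hypothesis — the data are consistent with the 3:1 ratio.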